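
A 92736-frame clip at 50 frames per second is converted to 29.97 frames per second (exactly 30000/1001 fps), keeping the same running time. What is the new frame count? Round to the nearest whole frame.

55586 frames

Frames at target rate = 92736 × (30000/1001) / (50) = 7948800/143 ≈ 55586.014.
Nearest whole frame: 55586.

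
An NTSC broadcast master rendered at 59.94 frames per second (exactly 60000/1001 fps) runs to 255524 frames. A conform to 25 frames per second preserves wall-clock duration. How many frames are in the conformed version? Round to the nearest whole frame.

Frames at target rate = 255524 × (25) / (60000/1001) = 63944881/600 ≈ 106574.802.
Nearest whole frame: 106575.

106575 frames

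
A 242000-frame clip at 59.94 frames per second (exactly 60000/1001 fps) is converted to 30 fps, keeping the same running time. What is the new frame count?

121121 frames

Target frames = source frames × (target rate / source rate) = 242000 × (30)/(60000/1001) = 242000 × 1001/2000 = 121121.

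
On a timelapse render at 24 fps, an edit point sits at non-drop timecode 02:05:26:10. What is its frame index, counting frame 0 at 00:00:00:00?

Total seconds to the label: (2 × 3600 + 5 × 60 + 26) = 7526.
Frame index = 7526 × 24 + 10 = 180634.

frame 180634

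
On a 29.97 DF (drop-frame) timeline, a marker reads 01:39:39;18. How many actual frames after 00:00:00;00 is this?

As if non-drop at 30 labels/s: (1 × 3600 + 39 × 60 + 39) × 30 + 18 = 179388.
Minute boundaries passed: 99; those not divisible by 10: 99 − 9 = 90; dropped labels = 2 × 90 = 180.
Actual frame index = 179388 − 180 = 179208.

179208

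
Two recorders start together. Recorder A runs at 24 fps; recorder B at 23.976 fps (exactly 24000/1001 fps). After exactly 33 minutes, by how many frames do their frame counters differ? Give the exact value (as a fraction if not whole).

33 min = 1980 s.
A emits 24 × 1980 = 47520 frames; B emits 24000/1001 × 1980 = 4320000/91.
Difference = 4320/91 frames (≈ 47.4725); B is behind A.

4320/91 frames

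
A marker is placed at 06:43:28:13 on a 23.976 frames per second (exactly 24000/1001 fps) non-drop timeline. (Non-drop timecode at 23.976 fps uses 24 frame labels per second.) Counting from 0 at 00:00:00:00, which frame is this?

581005

Total seconds to the label: (6 × 3600 + 43 × 60 + 28) = 24208.
Frame index = 24208 × 24 + 13 = 581005.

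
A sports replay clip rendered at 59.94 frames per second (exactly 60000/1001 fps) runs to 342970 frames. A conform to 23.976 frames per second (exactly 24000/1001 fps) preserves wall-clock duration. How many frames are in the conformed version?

137188 frames

Target frames = source frames × (target rate / source rate) = 342970 × (24000/1001)/(60000/1001) = 342970 × 2/5 = 137188.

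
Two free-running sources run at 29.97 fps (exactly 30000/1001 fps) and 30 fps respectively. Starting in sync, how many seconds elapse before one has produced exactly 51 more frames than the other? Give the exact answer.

1701.7 seconds

The gap grows by |30 − 30000/1001| = 30/1001 frames per second.
Time for a 51-frame gap: 51 ÷ (30/1001) = 1701.7 s.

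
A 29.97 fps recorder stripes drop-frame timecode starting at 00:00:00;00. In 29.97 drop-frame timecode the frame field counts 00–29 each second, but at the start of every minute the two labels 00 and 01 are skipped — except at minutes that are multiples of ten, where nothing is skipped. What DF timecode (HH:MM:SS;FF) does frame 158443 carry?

Ten DF minutes hold 17982 frames, so frame 158443 lies in block 8 (frames 143856–161837) with 14587 frames into that block.
The block's first minute is 1800 frames and the rest 1798 each; 14587 frames reaches minute 8, so 8 × 18 + 8 × 2 = 160 labels have been skipped so far.
Adding those back, label number 158443 + 160 = 158603 at 30 labels/s is 5286 s + 23 f = 1 h 28 min 6 s frame 23, i.e. 01:28:06;23.

01:28:06;23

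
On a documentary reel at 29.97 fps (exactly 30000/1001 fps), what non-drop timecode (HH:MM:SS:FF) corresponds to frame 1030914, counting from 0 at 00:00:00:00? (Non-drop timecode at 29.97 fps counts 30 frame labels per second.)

1030914 ÷ 30 = 34363 full seconds, remainder 24 frames.
34363 s = 9 h 32 min 43 s.
Timecode: 09:32:43:24.

09:32:43:24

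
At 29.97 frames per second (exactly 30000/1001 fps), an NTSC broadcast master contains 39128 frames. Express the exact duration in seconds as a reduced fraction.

Running time = 39128 ÷ (30000/1001) = 39128 × 1001/30000 = 4895891/3750 s.

4895891/3750 seconds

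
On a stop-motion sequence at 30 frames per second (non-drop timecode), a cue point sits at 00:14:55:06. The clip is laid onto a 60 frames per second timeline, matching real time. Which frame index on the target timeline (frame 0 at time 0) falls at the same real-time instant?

frame 53712

Source frame index: (0×3600 + 14×60 + 55) × 30 + 6 = 26856.
Real time: 26856 / (30) = 4476/5 s.
Target frame: (4476/5) × (60) = 53712.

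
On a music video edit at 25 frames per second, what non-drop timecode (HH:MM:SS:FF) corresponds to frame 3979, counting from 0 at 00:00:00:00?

00:02:39:04

3979 ÷ 25 = 159 full seconds, remainder 4 frames.
159 s = 0 h 2 min 39 s.
Timecode: 00:02:39:04.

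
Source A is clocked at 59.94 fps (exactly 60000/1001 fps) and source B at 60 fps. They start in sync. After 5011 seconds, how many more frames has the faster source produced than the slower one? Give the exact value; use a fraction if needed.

300660/1001 frames

A emits 60000/1001 × 5011 = 300660000/1001 frames; B emits 60 × 5011 = 300660.
Difference = 300660/1001 frames (≈ 300.3596); B is ahead of A.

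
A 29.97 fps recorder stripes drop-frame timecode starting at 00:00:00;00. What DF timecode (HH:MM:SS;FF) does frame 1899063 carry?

17:36:05;15

Ten DF minutes hold 17982 frames, so frame 1899063 lies in block 105 (frames 1888110–1906091) with 10953 frames into that block.
The block's first minute is 1800 frames and the rest 1798 each; 10953 frames reaches minute 6, so 105 × 18 + 6 × 2 = 1902 labels have been skipped so far.
Adding those back, label number 1899063 + 1902 = 1900965 at 30 labels/s is 63365 s + 15 f = 17 h 36 min 5 s frame 15, i.e. 17:36:05;15.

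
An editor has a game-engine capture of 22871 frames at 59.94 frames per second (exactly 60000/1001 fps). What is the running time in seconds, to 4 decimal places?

381.5645 seconds

Running time = 22871 × 1001/60000 = 22893871/60000 s ≈ 381.5645 s.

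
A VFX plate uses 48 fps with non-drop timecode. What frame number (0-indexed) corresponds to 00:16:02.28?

frame 46204

Total seconds to the label: (0 × 3600 + 16 × 60 + 2) = 962.
Frame index = 962 × 48 + 28 = 46204.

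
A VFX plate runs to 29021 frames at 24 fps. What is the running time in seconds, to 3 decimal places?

Running time = 29021 × 1/24 = 29021/24 s ≈ 1209.208 s.

1209.208 seconds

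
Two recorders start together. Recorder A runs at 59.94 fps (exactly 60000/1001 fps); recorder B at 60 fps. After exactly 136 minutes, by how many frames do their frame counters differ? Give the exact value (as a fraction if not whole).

136 min = 8160 s.
A emits 60000/1001 × 8160 = 489600000/1001 frames; B emits 60 × 8160 = 489600.
Difference = 489600/1001 frames (≈ 489.1109); B is ahead of A.

489600/1001 frames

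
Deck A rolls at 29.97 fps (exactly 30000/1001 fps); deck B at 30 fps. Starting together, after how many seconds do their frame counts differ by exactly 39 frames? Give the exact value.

The gap grows by |30 − 30000/1001| = 30/1001 frames per second.
Time for a 39-frame gap: 39 ÷ (30/1001) = 1301.3 s.

1301.3 seconds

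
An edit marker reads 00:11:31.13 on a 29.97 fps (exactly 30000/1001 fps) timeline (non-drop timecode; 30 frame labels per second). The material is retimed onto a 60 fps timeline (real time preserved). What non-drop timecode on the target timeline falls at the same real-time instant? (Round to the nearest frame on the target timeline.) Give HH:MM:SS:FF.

Source frame index: (0×3600 + 11×60 + 31) × 30 + 13 = 20743.
Real time: 20743 / (30000/1001) = 20763743/30000 s.
Target frame: (20763743/30000) × (60) = 20763743/500 ≈ 41527.486 → 41527.
At 60 labels/s: frame 41527 → 00:11:32:07.

00:11:32:07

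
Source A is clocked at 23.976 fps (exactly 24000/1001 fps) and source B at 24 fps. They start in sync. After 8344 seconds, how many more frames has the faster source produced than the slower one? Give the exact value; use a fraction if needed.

28608/143 frames

A emits 24000/1001 × 8344 = 28608000/143 frames; B emits 24 × 8344 = 200256.
Difference = 28608/143 frames (≈ 200.0559); B is ahead of A.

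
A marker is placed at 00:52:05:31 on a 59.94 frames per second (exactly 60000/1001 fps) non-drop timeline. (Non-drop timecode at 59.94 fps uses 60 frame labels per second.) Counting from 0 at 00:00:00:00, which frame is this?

187531

Total seconds to the label: (0 × 3600 + 52 × 60 + 5) = 3125.
Frame index = 3125 × 60 + 31 = 187531.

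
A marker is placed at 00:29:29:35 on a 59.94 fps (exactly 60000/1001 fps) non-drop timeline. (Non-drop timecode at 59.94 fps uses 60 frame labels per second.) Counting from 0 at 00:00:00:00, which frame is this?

Total seconds to the label: (0 × 3600 + 29 × 60 + 29) = 1769.
Frame index = 1769 × 60 + 35 = 106175.

106175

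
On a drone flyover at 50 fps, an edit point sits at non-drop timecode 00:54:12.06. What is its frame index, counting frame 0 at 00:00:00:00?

frame 162606

Total seconds to the label: (0 × 3600 + 54 × 60 + 12) = 3252.
Frame index = 3252 × 50 + 6 = 162606.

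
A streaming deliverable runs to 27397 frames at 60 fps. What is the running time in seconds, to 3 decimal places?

456.617 seconds

Running time = 27397 × 1/60 = 27397/60 s ≈ 456.617 s.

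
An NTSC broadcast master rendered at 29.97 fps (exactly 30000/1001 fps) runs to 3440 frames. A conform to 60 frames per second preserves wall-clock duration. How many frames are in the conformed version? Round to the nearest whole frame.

Frames at target rate = 3440 × (60) / (30000/1001) = 172172/25 ≈ 6886.880.
Nearest whole frame: 6887.

6887 frames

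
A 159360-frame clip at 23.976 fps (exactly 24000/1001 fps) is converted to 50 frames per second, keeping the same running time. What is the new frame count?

332332 frames

Target frames = source frames × (target rate / source rate) = 159360 × (50)/(24000/1001) = 159360 × 1001/480 = 332332.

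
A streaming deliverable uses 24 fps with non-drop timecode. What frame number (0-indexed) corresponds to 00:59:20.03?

frame 85443

Total seconds to the label: (0 × 3600 + 59 × 60 + 20) = 3560.
Frame index = 3560 × 24 + 3 = 85443.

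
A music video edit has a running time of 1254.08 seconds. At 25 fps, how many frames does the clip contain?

Frames = 1254.08 × 25 = 31352.

31352 frames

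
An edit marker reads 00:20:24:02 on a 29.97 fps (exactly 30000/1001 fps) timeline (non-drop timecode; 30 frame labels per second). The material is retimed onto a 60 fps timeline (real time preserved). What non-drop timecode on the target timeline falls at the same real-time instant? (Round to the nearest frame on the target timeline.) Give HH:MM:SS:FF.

00:20:25:17

Source frame index: (0×3600 + 20×60 + 24) × 30 + 2 = 36722.
Real time: 36722 / (30000/1001) = 18379361/15000 s.
Target frame: (18379361/15000) × (60) = 18379361/250 ≈ 73517.444 → 73517.
At 60 labels/s: frame 73517 → 00:20:25:17.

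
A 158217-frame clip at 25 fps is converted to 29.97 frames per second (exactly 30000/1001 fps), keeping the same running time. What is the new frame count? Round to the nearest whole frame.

189671 frames

Frames at target rate = 158217 × (30000/1001) / (25) = 189860400/1001 ≈ 189670.729.
Nearest whole frame: 189671.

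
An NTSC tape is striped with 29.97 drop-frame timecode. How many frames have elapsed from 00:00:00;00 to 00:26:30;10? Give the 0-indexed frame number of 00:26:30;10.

47662

As if non-drop at 30 labels/s: (0 × 3600 + 26 × 60 + 30) × 30 + 10 = 47710.
Minute boundaries passed: 26; those not divisible by 10: 26 − 2 = 24; dropped labels = 2 × 24 = 48.
Actual frame index = 47710 − 48 = 47662.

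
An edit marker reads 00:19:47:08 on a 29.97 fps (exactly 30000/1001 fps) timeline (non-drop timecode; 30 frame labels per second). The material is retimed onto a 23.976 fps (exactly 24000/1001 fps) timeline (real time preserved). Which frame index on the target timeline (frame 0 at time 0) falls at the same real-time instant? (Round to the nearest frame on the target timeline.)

frame 28494

Source frame index: (0×3600 + 19×60 + 47) × 30 + 8 = 35618.
Real time: 35618 / (30000/1001) = 17826809/15000 s.
Target frame: (17826809/15000) × (24000/1001) = 142472/5 ≈ 28494.400 → 28494.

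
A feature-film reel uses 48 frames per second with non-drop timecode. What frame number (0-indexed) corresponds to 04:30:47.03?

779859

Total seconds to the label: (4 × 3600 + 30 × 60 + 47) = 16247.
Frame index = 16247 × 48 + 3 = 779859.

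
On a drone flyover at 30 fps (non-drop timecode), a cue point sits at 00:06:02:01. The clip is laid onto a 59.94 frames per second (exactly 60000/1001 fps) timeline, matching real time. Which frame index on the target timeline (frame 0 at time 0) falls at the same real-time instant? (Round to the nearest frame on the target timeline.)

Source frame index: (0×3600 + 6×60 + 2) × 30 + 1 = 10861.
Real time: 10861 / (30) = 10861/30 s.
Target frame: (10861/30) × (60000/1001) = 21722000/1001 ≈ 21700.300 → 21700.

frame 21700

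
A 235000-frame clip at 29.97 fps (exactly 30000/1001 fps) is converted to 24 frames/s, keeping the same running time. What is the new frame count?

Target frames = source frames × (target rate / source rate) = 235000 × (24)/(30000/1001) = 235000 × 1001/1250 = 188188.

188188 frames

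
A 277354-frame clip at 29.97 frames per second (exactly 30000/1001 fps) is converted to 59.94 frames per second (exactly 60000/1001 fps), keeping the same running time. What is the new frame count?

554708 frames

Target frames = source frames × (target rate / source rate) = 277354 × (60000/1001)/(30000/1001) = 277354 × 2 = 554708.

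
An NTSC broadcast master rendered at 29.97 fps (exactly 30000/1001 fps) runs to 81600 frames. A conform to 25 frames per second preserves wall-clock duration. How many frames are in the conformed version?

Target frames = source frames × (target rate / source rate) = 81600 × (25)/(30000/1001) = 81600 × 1001/1200 = 68068.

68068 frames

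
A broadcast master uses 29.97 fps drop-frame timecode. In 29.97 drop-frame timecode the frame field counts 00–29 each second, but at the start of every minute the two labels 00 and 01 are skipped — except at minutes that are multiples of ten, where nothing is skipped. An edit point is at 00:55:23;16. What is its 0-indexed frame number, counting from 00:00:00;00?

99606

As if non-drop at 30 labels/s: (0 × 3600 + 55 × 60 + 23) × 30 + 16 = 99706.
Minute boundaries passed: 55; those not divisible by 10: 55 − 5 = 50; dropped labels = 2 × 50 = 100.
Actual frame index = 99706 − 100 = 99606.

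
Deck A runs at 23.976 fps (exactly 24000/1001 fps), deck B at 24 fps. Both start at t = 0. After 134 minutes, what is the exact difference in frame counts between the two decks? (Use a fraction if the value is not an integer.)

134 min = 8040 s.
A emits 24000/1001 × 8040 = 192960000/1001 frames; B emits 24 × 8040 = 192960.
Difference = 192960/1001 frames (≈ 192.7672); B is ahead of A.

192960/1001 frames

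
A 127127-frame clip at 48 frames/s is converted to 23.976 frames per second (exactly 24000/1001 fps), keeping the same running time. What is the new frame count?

Target frames = source frames × (target rate / source rate) = 127127 × (24000/1001)/(48) = 127127 × 500/1001 = 63500.

63500 frames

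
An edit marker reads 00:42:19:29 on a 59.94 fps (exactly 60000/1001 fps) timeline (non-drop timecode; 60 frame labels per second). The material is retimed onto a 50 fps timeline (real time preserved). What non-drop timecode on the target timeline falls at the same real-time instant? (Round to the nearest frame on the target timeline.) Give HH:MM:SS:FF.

00:42:22:01

Source frame index: (0×3600 + 42×60 + 19) × 60 + 29 = 152369.
Real time: 152369 / (60000/1001) = 152521369/60000 s.
Target frame: (152521369/60000) × (50) = 152521369/1200 ≈ 127101.141 → 127101.
At 50 labels/s: frame 127101 → 00:42:22:01.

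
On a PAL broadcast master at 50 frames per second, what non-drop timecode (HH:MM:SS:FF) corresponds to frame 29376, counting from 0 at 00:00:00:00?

00:09:47:26

29376 ÷ 50 = 587 full seconds, remainder 26 frames.
587 s = 0 h 9 min 47 s.
Timecode: 00:09:47:26.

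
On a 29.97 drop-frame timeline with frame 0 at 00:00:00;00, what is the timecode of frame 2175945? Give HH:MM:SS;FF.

20:10:04;03

Each 10-minute DF block holds 10 × 60 × 30 − 9 × 2 = 17982 frames. 2175945 ÷ 17982 → 121 full blocks, remainder 123.
Within the partial block the first minute is 1800 frames and each further minute 1798, so 0 further minute boundaries passed. Total skipped labels = 18 × 121 + 2 × 0 = 2178.
Non-drop label index = 2175945 + 2178 = 2178123; at 30 labels/s that is 20:10:04:03, i.e. DF 20:10:04;03.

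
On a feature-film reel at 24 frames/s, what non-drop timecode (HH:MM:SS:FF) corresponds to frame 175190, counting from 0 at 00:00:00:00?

175190 ÷ 24 = 7299 full seconds, remainder 14 frames.
7299 s = 2 h 1 min 39 s.
Timecode: 02:01:39:14.

02:01:39:14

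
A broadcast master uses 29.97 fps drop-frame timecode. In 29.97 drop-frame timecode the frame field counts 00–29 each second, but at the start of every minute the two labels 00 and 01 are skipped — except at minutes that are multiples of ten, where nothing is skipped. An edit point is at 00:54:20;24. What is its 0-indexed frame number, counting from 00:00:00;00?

As if non-drop at 30 labels/s: (0 × 3600 + 54 × 60 + 20) × 30 + 24 = 97824.
Minute boundaries passed: 54; those not divisible by 10: 54 − 5 = 49; dropped labels = 2 × 49 = 98.
Actual frame index = 97824 − 98 = 97726.

97726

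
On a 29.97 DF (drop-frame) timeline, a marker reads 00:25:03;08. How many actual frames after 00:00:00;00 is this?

45052

Complete 10-minute blocks: 2, each 17982 frames → 35964.
Remaining 5 whole minutes in the current block: 1800 + 4 × 1798 = 8992 frames.
Within the current minute: 3 × 30 + 8 − 2 = 96 (labels ;00/;01 skipped at this minute). Total = 35964 + 8992 + 96 = 45052.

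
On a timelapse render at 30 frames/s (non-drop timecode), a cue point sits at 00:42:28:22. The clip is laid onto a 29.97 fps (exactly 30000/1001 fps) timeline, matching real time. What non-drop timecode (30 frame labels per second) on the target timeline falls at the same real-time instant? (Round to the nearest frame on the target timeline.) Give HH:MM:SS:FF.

Source frame index: (0×3600 + 42×60 + 28) × 30 + 22 = 76462.
Real time: 76462 / (30) = 38231/15 s.
Target frame: (38231/15) × (30000/1001) = 76462000/1001 ≈ 76385.614 → 76386.
At 30 labels/s: frame 76386 → 00:42:26:06.

00:42:26:06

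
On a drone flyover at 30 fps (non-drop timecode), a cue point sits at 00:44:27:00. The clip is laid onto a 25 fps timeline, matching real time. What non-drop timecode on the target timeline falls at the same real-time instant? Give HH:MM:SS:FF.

Source frame index: (0×3600 + 44×60 + 27) × 30 + 0 = 80010.
Real time: 80010 / (30) = 2667 s.
Target frame: (2667) × (25) = 66675.
At 25 labels/s: frame 66675 → 00:44:27:00.

00:44:27:00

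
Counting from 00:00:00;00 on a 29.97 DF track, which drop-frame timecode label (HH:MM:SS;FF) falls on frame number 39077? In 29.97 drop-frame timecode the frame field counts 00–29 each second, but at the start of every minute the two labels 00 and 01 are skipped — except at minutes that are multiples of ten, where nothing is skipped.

00:21:43;25

Each 10-minute DF block holds 10 × 60 × 30 − 9 × 2 = 17982 frames. 39077 ÷ 17982 → 2 full blocks, remainder 3113.
Within the partial block the first minute is 1800 frames and each further minute 1798, so 1 further minute boundary passed. Total skipped labels = 18 × 2 + 2 × 1 = 38.
Non-drop label index = 39077 + 38 = 39115; at 30 labels/s that is 00:21:43:25, i.e. DF 00:21:43;25.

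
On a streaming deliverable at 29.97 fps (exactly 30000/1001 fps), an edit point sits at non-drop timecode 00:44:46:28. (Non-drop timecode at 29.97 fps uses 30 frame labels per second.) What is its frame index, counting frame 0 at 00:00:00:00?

Total seconds to the label: (0 × 3600 + 44 × 60 + 46) = 2686.
Frame index = 2686 × 30 + 28 = 80608.

frame 80608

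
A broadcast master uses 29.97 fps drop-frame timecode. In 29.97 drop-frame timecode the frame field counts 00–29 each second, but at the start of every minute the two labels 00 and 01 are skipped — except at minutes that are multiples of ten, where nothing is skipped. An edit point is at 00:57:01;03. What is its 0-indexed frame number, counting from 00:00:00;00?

As if non-drop at 30 labels/s: (0 × 3600 + 57 × 60 + 1) × 30 + 3 = 102633.
Minute boundaries passed: 57; those not divisible by 10: 57 − 5 = 52; dropped labels = 2 × 52 = 104.
Actual frame index = 102633 − 104 = 102529.

102529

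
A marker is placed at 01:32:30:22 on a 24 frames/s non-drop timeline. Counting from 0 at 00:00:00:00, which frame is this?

Total seconds to the label: (1 × 3600 + 32 × 60 + 30) = 5550.
Frame index = 5550 × 24 + 22 = 133222.

frame 133222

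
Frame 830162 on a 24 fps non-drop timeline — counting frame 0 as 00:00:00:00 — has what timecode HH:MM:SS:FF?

830162 ÷ 24 = 34590 full seconds, remainder 2 frames.
34590 s = 9 h 36 min 30 s.
Timecode: 09:36:30:02.

09:36:30:02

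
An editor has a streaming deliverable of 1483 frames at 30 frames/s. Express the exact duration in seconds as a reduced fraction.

1483/30 seconds

Running time = 1483 ÷ (30) = 1483 × 1/30 = 1483/30 s.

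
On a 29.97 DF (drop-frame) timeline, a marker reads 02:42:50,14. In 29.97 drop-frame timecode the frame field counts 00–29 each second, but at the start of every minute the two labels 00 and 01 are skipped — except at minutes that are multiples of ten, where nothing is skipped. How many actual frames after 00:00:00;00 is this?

Complete 10-minute blocks: 16, each 17982 frames → 287712.
Remaining 2 whole minutes in the current block: 1800 + 1 × 1798 = 3598 frames.
Within the current minute: 50 × 30 + 14 − 2 = 1512 (labels ;00/;01 skipped at this minute). Total = 287712 + 3598 + 1512 = 292822.

292822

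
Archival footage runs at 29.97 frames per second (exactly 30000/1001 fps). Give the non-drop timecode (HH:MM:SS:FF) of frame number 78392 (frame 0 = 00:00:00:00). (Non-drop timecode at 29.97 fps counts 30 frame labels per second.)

78392 ÷ 30 = 2613 full seconds, remainder 2 frames.
2613 s = 0 h 43 min 33 s.
Timecode: 00:43:33:02.

00:43:33:02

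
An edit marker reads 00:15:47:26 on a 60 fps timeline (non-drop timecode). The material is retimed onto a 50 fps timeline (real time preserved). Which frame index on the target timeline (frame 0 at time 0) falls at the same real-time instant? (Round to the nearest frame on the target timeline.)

frame 47372

Source frame index: (0×3600 + 15×60 + 47) × 60 + 26 = 56846.
Real time: 56846 / (60) = 28423/30 s.
Target frame: (28423/30) × (50) = 142115/3 ≈ 47371.667 → 47372.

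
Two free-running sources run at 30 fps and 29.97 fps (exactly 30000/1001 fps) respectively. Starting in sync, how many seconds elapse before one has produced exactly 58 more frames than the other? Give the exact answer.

29029/15 seconds

The gap grows by |30000/1001 − 30| = 30/1001 frames per second.
Time for a 58-frame gap: 58 ÷ (30/1001) = 29029/15 s.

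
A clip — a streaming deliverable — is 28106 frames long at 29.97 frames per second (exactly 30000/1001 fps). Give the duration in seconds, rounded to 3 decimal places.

937.804 seconds

Running time = 28106 × 1001/30000 = 14067053/15000 s ≈ 937.804 s.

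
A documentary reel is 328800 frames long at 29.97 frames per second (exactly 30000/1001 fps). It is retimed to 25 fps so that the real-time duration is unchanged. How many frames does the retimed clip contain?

Target frames = source frames × (target rate / source rate) = 328800 × (25)/(30000/1001) = 328800 × 1001/1200 = 274274.

274274 frames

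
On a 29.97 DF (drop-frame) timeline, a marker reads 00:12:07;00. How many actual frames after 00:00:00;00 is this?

21788

As if non-drop at 30 labels/s: (0 × 3600 + 12 × 60 + 7) × 30 + 0 = 21810.
Minute boundaries passed: 12; those not divisible by 10: 12 − 1 = 11; dropped labels = 2 × 11 = 22.
Actual frame index = 21810 − 22 = 21788.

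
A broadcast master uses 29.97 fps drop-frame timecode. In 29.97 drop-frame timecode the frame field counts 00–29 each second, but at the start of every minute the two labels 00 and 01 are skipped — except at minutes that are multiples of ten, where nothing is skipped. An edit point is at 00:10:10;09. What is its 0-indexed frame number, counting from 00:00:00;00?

18291

As if non-drop at 30 labels/s: (0 × 3600 + 10 × 60 + 10) × 30 + 9 = 18309.
Minute boundaries passed: 10; those not divisible by 10: 10 − 1 = 9; dropped labels = 2 × 9 = 18.
Actual frame index = 18309 − 18 = 18291.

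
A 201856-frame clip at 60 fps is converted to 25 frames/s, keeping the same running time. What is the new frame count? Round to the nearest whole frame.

84107 frames

Frames at target rate = 201856 × (25) / (60) = 252320/3 ≈ 84106.667.
Nearest whole frame: 84107.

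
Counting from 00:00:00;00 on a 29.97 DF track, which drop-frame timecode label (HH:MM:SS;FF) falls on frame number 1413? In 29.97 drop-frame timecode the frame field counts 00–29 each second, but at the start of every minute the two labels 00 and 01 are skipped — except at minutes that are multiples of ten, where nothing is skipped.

Each 10-minute DF block holds 10 × 60 × 30 − 9 × 2 = 17982 frames. 1413 ÷ 17982 → 0 full blocks, remainder 1413.
Within the partial block the first minute is 1800 frames and each further minute 1798, so 0 further minute boundaries passed. Total skipped labels = 18 × 0 + 2 × 0 = 0.
Non-drop label index = 1413 + 0 = 1413; at 30 labels/s that is 00:00:47:03, i.e. DF 00:00:47;03.

00:00:47;03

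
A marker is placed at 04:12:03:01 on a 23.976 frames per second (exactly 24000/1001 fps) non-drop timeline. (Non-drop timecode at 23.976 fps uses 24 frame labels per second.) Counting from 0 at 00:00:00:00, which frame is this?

Total seconds to the label: (4 × 3600 + 12 × 60 + 3) = 15123.
Frame index = 15123 × 24 + 1 = 362953.

362953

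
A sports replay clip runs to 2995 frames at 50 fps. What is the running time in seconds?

Running time = 2995 / (50) = 59.9 s.

59.9 seconds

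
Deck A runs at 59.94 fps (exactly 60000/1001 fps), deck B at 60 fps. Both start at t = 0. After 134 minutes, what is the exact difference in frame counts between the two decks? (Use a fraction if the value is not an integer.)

482400/1001 frames

134 min = 8040 s.
A emits 60000/1001 × 8040 = 482400000/1001 frames; B emits 60 × 8040 = 482400.
Difference = 482400/1001 frames (≈ 481.9181); B is ahead of A.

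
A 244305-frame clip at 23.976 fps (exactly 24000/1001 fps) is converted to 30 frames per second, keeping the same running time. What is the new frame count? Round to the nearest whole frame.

Frames at target rate = 244305 × (30) / (24000/1001) = 48909861/160 ≈ 305686.631.
Nearest whole frame: 305687.

305687 frames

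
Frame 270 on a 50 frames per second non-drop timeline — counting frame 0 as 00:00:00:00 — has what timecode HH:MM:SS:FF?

00:00:05:20

270 ÷ 50 = 5 full seconds, remainder 20 frames.
5 s = 0 h 0 min 5 s.
Timecode: 00:00:05:20.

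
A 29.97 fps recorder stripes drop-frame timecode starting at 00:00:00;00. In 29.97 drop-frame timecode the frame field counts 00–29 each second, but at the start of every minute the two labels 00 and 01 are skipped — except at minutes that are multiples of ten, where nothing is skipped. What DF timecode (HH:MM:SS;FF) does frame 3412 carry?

00:01:53;24

Ten DF minutes hold 17982 frames, so frame 3412 lies in block 0 (frames 0–17981) with 3412 frames into that block.
The block's first minute is 1800 frames and the rest 1798 each; 3412 frames reaches minute 1, so 0 × 18 + 1 × 2 = 2 labels have been skipped so far.
Adding those back, label number 3412 + 2 = 3414 at 30 labels/s is 113 s + 24 f = 0 h 1 min 53 s frame 24, i.e. 00:01:53;24.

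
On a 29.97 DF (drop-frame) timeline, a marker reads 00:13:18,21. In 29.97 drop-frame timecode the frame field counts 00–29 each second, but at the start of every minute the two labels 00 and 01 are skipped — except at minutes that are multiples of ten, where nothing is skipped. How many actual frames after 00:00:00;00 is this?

23937

Complete 10-minute blocks: 1, each 17982 frames → 17982.
Remaining 3 whole minutes in the current block: 1800 + 2 × 1798 = 5396 frames.
Within the current minute: 18 × 30 + 21 − 2 = 559 (labels ;00/;01 skipped at this minute). Total = 17982 + 5396 + 559 = 23937.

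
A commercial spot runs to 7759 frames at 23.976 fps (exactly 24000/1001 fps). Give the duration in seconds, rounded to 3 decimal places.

Running time = 7759 × 1001/24000 = 7766759/24000 s ≈ 323.615 s.

323.615 seconds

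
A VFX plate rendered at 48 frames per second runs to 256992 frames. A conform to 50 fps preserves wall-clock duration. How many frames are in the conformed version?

Target frames = source frames × (target rate / source rate) = 256992 × (50)/(48) = 256992 × 25/24 = 267700.

267700 frames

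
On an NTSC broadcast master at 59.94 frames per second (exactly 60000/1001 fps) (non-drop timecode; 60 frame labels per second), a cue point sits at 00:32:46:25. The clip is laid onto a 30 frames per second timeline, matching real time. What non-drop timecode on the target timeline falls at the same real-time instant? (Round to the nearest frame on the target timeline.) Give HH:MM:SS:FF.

00:32:48:11

Source frame index: (0×3600 + 32×60 + 46) × 60 + 25 = 117985.
Real time: 117985 / (60000/1001) = 23620597/12000 s.
Target frame: (23620597/12000) × (30) = 23620597/400 ≈ 59051.493 → 59051.
At 30 labels/s: frame 59051 → 00:32:48:11.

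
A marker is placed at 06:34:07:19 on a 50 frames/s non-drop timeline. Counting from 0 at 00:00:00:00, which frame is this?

1182369

Total seconds to the label: (6 × 3600 + 34 × 60 + 7) = 23647.
Frame index = 23647 × 50 + 19 = 1182369.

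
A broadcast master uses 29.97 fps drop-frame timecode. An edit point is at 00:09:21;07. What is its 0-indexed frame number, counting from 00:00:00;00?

As if non-drop at 30 labels/s: (0 × 3600 + 9 × 60 + 21) × 30 + 7 = 16837.
Minute boundaries passed: 9; those not divisible by 10: 9 − 0 = 9; dropped labels = 2 × 9 = 18.
Actual frame index = 16837 − 18 = 16819.

16819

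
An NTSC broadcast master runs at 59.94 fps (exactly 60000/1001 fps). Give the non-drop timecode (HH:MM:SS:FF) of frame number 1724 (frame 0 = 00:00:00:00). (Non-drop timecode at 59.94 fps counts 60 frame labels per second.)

00:00:28:44

1724 ÷ 60 = 28 full seconds, remainder 44 frames.
28 s = 0 h 0 min 28 s.
Timecode: 00:00:28:44.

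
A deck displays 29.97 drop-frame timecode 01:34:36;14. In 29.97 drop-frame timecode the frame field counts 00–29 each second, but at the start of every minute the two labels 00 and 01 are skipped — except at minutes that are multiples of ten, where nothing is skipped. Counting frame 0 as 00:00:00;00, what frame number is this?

As if non-drop at 30 labels/s: (1 × 3600 + 34 × 60 + 36) × 30 + 14 = 170294.
Minute boundaries passed: 94; those not divisible by 10: 94 − 9 = 85; dropped labels = 2 × 85 = 170.
Actual frame index = 170294 − 170 = 170124.

170124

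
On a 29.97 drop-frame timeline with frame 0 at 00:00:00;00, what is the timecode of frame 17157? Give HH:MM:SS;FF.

00:09:32;15

Ten DF minutes hold 17982 frames, so frame 17157 lies in block 0 (frames 0–17981) with 17157 frames into that block.
The block's first minute is 1800 frames and the rest 1798 each; 17157 frames reaches minute 9, so 0 × 18 + 9 × 2 = 18 labels have been skipped so far.
Adding those back, label number 17157 + 18 = 17175 at 30 labels/s is 572 s + 15 f = 0 h 9 min 32 s frame 15, i.e. 00:09:32;15.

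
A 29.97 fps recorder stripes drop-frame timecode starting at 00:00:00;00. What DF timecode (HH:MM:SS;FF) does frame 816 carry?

00:00:27;06

Ten DF minutes hold 17982 frames, so frame 816 lies in block 0 (frames 0–17981) with 816 frames into that block.
The block's first minute is 1800 frames and the rest 1798 each; 816 frames reaches minute 0, so 0 × 18 + 0 × 2 = 0 labels have been skipped so far.
Adding those back, label number 816 + 0 = 816 at 30 labels/s is 27 s + 6 f = 0 h 0 min 27 s frame 6, i.e. 00:00:27;06.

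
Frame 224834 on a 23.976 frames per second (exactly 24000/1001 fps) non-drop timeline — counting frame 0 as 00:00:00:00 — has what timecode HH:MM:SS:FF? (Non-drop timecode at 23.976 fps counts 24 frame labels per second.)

02:36:08:02

224834 ÷ 24 = 9368 full seconds, remainder 2 frames.
9368 s = 2 h 36 min 8 s.
Timecode: 02:36:08:02.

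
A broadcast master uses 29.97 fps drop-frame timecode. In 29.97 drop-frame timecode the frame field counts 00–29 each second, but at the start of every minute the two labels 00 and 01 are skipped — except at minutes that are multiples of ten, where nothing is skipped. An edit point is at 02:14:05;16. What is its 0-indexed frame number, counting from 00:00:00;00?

241124

Complete 10-minute blocks: 13, each 17982 frames → 233766.
Remaining 4 whole minutes in the current block: 1800 + 3 × 1798 = 7194 frames.
Within the current minute: 5 × 30 + 16 − 2 = 164 (labels ;00/;01 skipped at this minute). Total = 233766 + 7194 + 164 = 241124.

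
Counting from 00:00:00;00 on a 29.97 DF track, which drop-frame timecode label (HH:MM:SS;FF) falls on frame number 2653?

00:01:28;15

Each 10-minute DF block holds 10 × 60 × 30 − 9 × 2 = 17982 frames. 2653 ÷ 17982 → 0 full blocks, remainder 2653.
Within the partial block the first minute is 1800 frames and each further minute 1798, so 1 further minute boundary passed. Total skipped labels = 18 × 0 + 2 × 1 = 2.
Non-drop label index = 2653 + 2 = 2655; at 30 labels/s that is 00:01:28:15, i.e. DF 00:01:28;15.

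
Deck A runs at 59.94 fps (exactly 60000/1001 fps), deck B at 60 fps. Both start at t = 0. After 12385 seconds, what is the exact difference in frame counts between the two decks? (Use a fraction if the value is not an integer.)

A emits 60000/1001 × 12385 = 743100000/1001 frames; B emits 60 × 12385 = 743100.
Difference = 743100/1001 frames (≈ 742.3576); B is ahead of A.

743100/1001 frames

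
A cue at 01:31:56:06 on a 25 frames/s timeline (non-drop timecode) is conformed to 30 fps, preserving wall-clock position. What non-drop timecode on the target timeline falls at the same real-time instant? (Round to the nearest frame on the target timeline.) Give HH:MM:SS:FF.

Source frame index: (1×3600 + 31×60 + 56) × 25 + 6 = 137906.
Real time: 137906 / (25) = 137906/25 s.
Target frame: (137906/25) × (30) = 827436/5 ≈ 165487.200 → 165487.
At 30 labels/s: frame 165487 → 01:31:56:07.

01:31:56:07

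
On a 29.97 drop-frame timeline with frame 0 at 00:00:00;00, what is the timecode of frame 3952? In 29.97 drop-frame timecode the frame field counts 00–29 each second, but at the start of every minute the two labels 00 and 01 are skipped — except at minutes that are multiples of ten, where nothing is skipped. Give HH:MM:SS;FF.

Each 10-minute DF block holds 10 × 60 × 30 − 9 × 2 = 17982 frames. 3952 ÷ 17982 → 0 full blocks, remainder 3952.
Within the partial block the first minute is 1800 frames and each further minute 1798, so 2 further minute boundaries passed. Total skipped labels = 18 × 0 + 2 × 2 = 4.
Non-drop label index = 3952 + 4 = 3956; at 30 labels/s that is 00:02:11:26, i.e. DF 00:02:11;26.

00:02:11;26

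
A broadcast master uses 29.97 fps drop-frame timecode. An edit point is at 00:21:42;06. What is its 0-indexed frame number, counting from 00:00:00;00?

Complete 10-minute blocks: 2, each 17982 frames → 35964.
Remaining 1 whole minute in the current block: 1800 + 0 × 1798 = 1800 frames.
Within the current minute: 42 × 30 + 6 − 2 = 1264 (labels ;00/;01 skipped at this minute). Total = 35964 + 1800 + 1264 = 39028.

39028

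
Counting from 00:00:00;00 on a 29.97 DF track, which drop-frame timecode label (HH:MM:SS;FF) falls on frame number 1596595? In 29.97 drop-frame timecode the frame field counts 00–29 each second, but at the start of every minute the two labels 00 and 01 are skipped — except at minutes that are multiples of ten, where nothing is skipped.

Each 10-minute DF block holds 10 × 60 × 30 − 9 × 2 = 17982 frames. 1596595 ÷ 17982 → 88 full blocks, remainder 14179.
Within the partial block the first minute is 1800 frames and each further minute 1798, so 7 further minute boundaries passed. Total skipped labels = 18 × 88 + 2 × 7 = 1598.
Non-drop label index = 1596595 + 1598 = 1598193; at 30 labels/s that is 14:47:53:03, i.e. DF 14:47:53;03.

14:47:53;03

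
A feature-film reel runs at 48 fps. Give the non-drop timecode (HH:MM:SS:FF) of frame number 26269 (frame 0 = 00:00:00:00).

00:09:07:13

26269 ÷ 48 = 547 full seconds, remainder 13 frames.
547 s = 0 h 9 min 7 s.
Timecode: 00:09:07:13.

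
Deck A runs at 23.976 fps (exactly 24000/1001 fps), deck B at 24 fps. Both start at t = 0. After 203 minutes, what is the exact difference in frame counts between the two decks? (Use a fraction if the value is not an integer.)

203 min = 12180 s.
A emits 24000/1001 × 12180 = 41760000/143 frames; B emits 24 × 12180 = 292320.
Difference = 41760/143 frames (≈ 292.0280); B is ahead of A.

41760/143 frames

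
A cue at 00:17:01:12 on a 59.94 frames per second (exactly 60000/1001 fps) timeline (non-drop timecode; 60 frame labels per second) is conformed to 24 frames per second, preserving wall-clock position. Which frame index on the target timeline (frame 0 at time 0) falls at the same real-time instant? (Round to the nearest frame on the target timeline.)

Source frame index: (0×3600 + 17×60 + 1) × 60 + 12 = 61272.
Real time: 61272 / (60000/1001) = 2555553/2500 s.
Target frame: (2555553/2500) × (24) = 15333318/625 ≈ 24533.309 → 24533.

frame 24533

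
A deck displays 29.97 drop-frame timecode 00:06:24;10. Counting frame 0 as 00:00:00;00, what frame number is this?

11518

As if non-drop at 30 labels/s: (0 × 3600 + 6 × 60 + 24) × 30 + 10 = 11530.
Minute boundaries passed: 6; those not divisible by 10: 6 − 0 = 6; dropped labels = 2 × 6 = 12.
Actual frame index = 11530 − 12 = 11518.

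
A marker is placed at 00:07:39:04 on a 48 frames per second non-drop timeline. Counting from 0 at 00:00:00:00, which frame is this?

frame 22036

Total seconds to the label: (0 × 3600 + 7 × 60 + 39) = 459.
Frame index = 459 × 48 + 4 = 22036.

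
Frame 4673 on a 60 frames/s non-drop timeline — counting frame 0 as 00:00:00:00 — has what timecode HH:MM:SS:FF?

00:01:17:53

4673 ÷ 60 = 77 full seconds, remainder 53 frames.
77 s = 0 h 1 min 17 s.
Timecode: 00:01:17:53.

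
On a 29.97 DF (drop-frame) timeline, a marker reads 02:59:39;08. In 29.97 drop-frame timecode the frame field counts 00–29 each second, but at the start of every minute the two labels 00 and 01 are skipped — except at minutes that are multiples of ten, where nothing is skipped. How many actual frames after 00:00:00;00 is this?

Complete 10-minute blocks: 17, each 17982 frames → 305694.
Remaining 9 whole minutes in the current block: 1800 + 8 × 1798 = 16184 frames.
Within the current minute: 39 × 30 + 8 − 2 = 1176 (labels ;00/;01 skipped at this minute). Total = 305694 + 16184 + 1176 = 323054.

323054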